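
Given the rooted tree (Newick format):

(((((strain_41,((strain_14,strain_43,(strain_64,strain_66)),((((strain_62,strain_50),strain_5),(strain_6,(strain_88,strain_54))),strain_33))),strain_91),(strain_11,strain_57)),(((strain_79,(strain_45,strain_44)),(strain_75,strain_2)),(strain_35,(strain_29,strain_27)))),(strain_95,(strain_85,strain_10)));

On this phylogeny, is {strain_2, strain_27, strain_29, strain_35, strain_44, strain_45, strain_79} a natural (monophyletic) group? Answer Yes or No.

No

The MRCA of the listed taxa subtends (((strain_79,(strain_45,strain_44)),(strain_75,strain_2)),(strain_35,(strain_29,strain_27))).
That clade also contains strain_75, which is not in the proposed group, so the group is not monophyletic.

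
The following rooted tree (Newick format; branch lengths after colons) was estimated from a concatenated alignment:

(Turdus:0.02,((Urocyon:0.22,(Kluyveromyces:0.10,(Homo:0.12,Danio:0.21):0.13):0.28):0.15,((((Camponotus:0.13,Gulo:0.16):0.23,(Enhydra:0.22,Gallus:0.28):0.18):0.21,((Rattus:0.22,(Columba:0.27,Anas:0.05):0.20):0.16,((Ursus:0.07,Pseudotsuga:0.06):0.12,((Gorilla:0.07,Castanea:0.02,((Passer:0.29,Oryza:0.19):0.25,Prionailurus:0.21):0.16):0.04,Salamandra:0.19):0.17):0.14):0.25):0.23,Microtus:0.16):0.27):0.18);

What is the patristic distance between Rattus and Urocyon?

1.50

The path runs Rattus → … → MRCA → … → Urocyon; the MRCA is the node subtending ((Urocyon,(Kluyveromyces,(Homo,Danio))),((((Camponotus,Gulo),(Enhydra,Gallus)),((Rattus,(Columba,Anas)),((Ursus,Pseudotsuga),((Gorilla,Castanea,((Passer,Oryza),Prionailurus)),Salamandra)))),Microtus)).
Branch lengths along that path: 0.22 + 0.16 + 0.25 + 0.23 + 0.27 + 0.15 + 0.22 = 1.50.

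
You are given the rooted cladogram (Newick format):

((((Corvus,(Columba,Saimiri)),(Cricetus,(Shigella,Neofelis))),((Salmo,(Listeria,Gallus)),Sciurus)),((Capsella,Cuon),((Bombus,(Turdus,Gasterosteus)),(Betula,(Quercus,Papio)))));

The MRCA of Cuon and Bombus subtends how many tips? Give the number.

The MRCA of Cuon and Bombus is the node subtending ((Capsella,Cuon),((Bombus,(Turdus,Gasterosteus)),(Betula,(Quercus,Papio)))).
That clade contains 8 terminal taxa: Betula, Bombus, Capsella, Cuon, Gasterosteus, Papio, Quercus, Turdus.

8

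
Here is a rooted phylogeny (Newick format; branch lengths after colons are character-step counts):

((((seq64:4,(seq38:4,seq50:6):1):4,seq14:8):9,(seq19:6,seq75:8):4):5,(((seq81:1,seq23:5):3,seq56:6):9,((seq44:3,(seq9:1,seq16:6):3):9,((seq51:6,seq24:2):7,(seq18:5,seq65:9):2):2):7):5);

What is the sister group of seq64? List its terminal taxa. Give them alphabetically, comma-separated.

seq38, seq50

seq64 attaches to the tree at the node subtending (seq64,(seq38,seq50)).
The other lineage descending from that same node — the sister group — is (seq38,seq50); its 2 tips in alphabetical order are the answer.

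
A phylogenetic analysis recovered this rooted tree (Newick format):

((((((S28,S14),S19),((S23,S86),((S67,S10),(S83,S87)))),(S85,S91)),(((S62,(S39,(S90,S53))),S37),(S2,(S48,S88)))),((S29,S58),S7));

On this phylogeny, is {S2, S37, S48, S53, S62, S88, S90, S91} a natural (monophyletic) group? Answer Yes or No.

The MRCA of the listed taxa subtends (((((S28,S14),S19),((S23,S86),((S67,S10),(S83,S87)))),(S85,S91)),(((S62,(S39,(S90,S53))),S37),(S2,(S48,S88)))).
That clade also contains S10, S14, S19, S23, S28, S39, S67, S83, S85, S86, S87, which are not in the proposed group, so the group is not monophyletic.

No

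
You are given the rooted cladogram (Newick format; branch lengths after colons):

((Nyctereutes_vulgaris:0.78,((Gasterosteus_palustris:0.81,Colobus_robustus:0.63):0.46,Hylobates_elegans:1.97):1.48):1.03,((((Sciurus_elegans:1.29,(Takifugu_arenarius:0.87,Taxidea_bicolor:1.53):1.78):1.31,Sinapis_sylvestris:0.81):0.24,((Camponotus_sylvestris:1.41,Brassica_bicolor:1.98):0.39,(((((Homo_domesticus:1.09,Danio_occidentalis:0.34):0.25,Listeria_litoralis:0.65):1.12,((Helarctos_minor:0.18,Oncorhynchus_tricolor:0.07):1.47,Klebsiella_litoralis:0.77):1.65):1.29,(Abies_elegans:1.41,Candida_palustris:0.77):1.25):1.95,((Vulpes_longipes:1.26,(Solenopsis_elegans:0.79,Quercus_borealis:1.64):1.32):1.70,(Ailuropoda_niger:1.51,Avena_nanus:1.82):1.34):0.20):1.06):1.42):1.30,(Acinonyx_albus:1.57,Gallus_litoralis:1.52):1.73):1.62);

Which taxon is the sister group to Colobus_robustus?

Gasterosteus_palustris

Colobus_robustus attaches to the tree at the node subtending (Gasterosteus_palustris,Colobus_robustus).
The other lineage descending from that same node — the sister group — is the single tip Gasterosteus_palustris.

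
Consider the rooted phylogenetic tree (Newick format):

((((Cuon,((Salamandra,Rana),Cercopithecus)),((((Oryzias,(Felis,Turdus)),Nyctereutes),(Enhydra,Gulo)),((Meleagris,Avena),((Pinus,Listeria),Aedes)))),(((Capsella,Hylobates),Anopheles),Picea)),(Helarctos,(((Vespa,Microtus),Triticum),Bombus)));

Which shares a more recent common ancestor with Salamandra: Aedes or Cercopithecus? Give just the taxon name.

Cercopithecus

The MRCA of Salamandra and Cercopithecus subtends ((Salamandra,Rana),Cercopithecus) (3 taxa).
The MRCA of Salamandra and Aedes subtends ((Cuon,((Salamandra,Rana),Cercopithecus)),((((Oryzias,(Felis,Turdus)),Nyctereutes),(Enhydra,Gulo)),((Meleagris,Avena),((Pinus,Listeria),Aedes)))) (15 taxa).
The first is nested inside the second, so Salamandra shares a more recent common ancestor with Cercopithecus.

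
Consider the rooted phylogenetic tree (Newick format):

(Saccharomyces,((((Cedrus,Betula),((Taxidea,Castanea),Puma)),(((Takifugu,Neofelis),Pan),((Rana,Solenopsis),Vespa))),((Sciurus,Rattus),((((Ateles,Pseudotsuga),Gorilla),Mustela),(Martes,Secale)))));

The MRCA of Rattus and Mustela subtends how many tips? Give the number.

8

The MRCA of Rattus and Mustela is the node subtending ((Sciurus,Rattus),((((Ateles,Pseudotsuga),Gorilla),Mustela),(Martes,Secale))).
That clade contains 8 terminal taxa: Ateles, Gorilla, Martes, Mustela, Pseudotsuga, Rattus, Sciurus, Secale.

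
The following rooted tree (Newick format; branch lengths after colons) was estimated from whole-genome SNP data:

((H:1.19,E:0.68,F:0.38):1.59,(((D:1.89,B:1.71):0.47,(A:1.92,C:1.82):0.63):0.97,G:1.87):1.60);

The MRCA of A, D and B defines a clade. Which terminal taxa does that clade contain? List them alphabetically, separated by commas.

Tracing A: it sits inside (A,C).
Tracing D: it sits inside (D,B).
Tracing B: it sits inside (D,B).
The smallest clade enclosing all 3 is ((D,B),(A,C)); the answer is its 4 terminal taxa in alphabetical order.

A, B, C, D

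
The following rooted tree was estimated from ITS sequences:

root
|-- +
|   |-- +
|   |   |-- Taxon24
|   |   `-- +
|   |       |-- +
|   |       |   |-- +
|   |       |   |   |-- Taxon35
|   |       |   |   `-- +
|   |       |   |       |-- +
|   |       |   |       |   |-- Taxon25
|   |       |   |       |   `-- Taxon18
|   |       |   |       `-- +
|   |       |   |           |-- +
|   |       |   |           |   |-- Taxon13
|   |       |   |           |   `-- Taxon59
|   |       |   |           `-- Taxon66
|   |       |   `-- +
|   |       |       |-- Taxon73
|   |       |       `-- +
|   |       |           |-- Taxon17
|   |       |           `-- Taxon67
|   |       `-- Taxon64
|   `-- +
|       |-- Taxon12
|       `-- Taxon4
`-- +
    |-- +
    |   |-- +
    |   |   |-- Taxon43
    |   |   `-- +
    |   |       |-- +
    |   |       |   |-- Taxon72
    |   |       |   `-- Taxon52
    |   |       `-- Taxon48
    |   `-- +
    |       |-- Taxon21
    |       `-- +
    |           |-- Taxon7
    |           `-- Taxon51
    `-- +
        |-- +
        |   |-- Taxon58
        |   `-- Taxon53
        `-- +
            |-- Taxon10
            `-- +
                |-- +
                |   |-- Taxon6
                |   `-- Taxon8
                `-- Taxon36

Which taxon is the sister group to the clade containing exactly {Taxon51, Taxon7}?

Taxon21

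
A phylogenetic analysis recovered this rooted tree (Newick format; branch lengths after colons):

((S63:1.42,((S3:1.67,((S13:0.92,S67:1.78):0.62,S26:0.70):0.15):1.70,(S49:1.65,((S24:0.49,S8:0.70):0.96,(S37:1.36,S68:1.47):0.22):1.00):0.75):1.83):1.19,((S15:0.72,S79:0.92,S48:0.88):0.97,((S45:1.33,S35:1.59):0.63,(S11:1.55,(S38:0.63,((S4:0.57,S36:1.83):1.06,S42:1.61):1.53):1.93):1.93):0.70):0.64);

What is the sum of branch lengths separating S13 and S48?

The path runs S13 → … → MRCA → … → S48; the MRCA is the root of the tree.
Branch lengths along that path: 0.92 + 0.62 + 0.15 + 1.70 + 1.83 + 1.19 + 0.64 + 0.97 + 0.88 = 8.90.

8.90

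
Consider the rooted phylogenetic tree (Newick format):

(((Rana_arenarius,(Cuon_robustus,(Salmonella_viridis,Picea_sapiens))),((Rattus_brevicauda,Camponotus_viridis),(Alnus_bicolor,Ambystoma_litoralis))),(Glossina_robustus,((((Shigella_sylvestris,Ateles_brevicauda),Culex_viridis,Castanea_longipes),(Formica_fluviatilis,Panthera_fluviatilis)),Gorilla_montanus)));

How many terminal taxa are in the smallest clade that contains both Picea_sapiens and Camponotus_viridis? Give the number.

The MRCA of Picea_sapiens and Camponotus_viridis is the node subtending ((Rana_arenarius,(Cuon_robustus,(Salmonella_viridis,Picea_sapiens))),((Rattus_brevicauda,Camponotus_viridis),(Alnus_bicolor,Ambystoma_litoralis))).
That clade contains 8 terminal taxa: Alnus_bicolor, Ambystoma_litoralis, Camponotus_viridis, Cuon_robustus, Picea_sapiens, Rana_arenarius, Rattus_brevicauda, Salmonella_viridis.

8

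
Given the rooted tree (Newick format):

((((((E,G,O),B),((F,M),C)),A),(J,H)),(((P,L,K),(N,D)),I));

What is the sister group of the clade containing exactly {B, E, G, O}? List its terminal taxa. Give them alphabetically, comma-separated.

C, F, M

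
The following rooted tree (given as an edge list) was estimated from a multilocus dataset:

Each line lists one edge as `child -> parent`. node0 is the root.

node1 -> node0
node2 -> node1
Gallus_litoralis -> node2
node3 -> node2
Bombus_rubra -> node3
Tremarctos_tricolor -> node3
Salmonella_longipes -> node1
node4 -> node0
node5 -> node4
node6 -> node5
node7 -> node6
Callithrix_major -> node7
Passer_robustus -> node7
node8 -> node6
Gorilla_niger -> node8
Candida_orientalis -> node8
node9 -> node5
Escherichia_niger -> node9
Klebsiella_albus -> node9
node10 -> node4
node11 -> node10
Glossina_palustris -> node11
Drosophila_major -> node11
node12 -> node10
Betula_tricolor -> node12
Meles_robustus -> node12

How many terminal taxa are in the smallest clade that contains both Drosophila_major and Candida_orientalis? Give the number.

The MRCA of Drosophila_major and Candida_orientalis is the node subtending ((((Callithrix_major,Passer_robustus),(Gorilla_niger,Candida_orientalis)),(Escherichia_niger,Klebsiella_albus)),((Glossina_palustris,Drosophila_major),(Betula_tricolor,Meles_robustus))).
That clade contains 10 terminal taxa: Betula_tricolor, Callithrix_major, Candida_orientalis, Drosophila_major, Escherichia_niger, Glossina_palustris, Gorilla_niger, Klebsiella_albus, Meles_robustus, Passer_robustus.

10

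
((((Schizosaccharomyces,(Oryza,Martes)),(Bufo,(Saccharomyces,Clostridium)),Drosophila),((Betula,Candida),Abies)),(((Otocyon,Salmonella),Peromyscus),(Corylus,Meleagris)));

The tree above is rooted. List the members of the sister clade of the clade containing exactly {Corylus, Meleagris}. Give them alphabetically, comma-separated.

Otocyon, Peromyscus, Salmonella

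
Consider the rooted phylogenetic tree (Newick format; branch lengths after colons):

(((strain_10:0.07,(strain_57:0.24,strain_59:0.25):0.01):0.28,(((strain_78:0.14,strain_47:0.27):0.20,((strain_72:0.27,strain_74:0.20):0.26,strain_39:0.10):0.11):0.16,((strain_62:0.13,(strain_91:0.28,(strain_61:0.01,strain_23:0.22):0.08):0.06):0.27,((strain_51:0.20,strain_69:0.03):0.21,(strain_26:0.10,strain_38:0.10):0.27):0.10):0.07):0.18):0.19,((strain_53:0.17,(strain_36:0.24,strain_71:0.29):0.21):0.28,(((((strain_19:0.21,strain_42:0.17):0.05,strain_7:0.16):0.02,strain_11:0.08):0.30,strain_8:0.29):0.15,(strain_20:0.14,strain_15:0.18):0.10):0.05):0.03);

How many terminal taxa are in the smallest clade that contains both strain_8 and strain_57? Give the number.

26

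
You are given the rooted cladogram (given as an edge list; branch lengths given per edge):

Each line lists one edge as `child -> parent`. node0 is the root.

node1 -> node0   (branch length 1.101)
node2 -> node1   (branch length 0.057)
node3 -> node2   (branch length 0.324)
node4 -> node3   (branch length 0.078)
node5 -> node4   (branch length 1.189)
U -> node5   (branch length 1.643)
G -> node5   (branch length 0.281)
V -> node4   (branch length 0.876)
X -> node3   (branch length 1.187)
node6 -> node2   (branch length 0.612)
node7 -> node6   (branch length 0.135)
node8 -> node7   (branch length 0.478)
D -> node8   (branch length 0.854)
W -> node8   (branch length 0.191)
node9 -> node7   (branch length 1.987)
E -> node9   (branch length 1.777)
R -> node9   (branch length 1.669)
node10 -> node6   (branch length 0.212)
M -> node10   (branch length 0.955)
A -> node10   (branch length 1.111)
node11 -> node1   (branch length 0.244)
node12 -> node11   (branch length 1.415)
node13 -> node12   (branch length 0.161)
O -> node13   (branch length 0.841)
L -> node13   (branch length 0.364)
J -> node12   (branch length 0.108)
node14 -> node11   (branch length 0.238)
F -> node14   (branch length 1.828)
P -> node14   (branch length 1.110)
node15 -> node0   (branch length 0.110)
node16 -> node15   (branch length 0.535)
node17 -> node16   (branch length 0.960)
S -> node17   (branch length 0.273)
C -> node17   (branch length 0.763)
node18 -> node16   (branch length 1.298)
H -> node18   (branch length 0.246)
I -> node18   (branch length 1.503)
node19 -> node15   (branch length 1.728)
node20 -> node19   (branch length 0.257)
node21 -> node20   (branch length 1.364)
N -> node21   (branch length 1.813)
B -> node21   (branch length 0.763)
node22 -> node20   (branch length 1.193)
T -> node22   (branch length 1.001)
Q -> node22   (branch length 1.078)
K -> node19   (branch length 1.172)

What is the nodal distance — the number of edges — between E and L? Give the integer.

9

The MRCA of E and L is the node subtending (((((U,G),V),X),(((D,W),(E,R)),(M,A))),(((O,L),J),(F,P))).
From E up to that node: 5 branches. From L up to the same node: 4 branches. Total: 5 + 4 = 9.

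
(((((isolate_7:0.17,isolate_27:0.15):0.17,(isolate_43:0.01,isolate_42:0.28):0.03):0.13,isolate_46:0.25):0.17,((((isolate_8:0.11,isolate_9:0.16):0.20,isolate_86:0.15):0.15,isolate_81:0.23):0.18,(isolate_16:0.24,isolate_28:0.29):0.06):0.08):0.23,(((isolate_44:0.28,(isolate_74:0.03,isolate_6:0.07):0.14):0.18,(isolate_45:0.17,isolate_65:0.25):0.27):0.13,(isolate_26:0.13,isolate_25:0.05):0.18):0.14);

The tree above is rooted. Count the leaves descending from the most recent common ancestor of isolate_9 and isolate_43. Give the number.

The MRCA of isolate_9 and isolate_43 is the node subtending ((((isolate_7,isolate_27),(isolate_43,isolate_42)),isolate_46),((((isolate_8,isolate_9),isolate_86),isolate_81),(isolate_16,isolate_28))).
That clade contains 11 terminal taxa: isolate_16, isolate_27, isolate_28, isolate_42, isolate_43, isolate_46, isolate_7, isolate_8, isolate_81, isolate_86, isolate_9.

11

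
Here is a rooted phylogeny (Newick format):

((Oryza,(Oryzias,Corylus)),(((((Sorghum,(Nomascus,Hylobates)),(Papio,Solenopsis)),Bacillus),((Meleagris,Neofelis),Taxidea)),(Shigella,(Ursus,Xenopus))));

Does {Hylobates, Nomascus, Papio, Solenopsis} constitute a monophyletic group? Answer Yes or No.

The MRCA of the listed taxa subtends ((Sorghum,(Nomascus,Hylobates)),(Papio,Solenopsis)).
That clade also contains Sorghum, which is not in the proposed group, so the group is not monophyletic.

No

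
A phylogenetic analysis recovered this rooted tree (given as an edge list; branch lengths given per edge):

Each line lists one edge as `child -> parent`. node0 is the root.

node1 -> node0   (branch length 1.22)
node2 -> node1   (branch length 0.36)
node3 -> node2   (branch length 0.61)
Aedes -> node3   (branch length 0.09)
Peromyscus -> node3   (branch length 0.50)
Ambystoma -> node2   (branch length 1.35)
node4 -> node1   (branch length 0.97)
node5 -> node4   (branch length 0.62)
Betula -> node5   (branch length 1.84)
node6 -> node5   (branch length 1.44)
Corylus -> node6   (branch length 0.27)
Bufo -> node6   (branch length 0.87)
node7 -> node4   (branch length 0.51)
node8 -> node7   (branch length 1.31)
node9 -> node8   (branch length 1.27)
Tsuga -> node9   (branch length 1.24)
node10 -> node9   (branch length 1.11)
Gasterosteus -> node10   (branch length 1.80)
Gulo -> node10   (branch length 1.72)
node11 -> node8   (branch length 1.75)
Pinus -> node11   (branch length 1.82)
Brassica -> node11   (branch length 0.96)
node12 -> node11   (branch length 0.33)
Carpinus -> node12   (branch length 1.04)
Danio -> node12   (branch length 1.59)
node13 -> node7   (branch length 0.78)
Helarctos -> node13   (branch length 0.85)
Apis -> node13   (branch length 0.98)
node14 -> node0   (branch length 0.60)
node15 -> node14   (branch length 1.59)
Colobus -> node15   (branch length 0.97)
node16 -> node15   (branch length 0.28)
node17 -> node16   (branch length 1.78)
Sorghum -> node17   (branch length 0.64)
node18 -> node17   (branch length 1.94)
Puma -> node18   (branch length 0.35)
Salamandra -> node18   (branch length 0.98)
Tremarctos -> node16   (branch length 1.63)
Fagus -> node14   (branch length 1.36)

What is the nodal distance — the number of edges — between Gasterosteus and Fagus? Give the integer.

9

The MRCA of Gasterosteus and Fagus is the root of the tree.
From Gasterosteus up to that node: 7 branches. From Fagus up to the same node: 2 branches. Total: 7 + 2 = 9.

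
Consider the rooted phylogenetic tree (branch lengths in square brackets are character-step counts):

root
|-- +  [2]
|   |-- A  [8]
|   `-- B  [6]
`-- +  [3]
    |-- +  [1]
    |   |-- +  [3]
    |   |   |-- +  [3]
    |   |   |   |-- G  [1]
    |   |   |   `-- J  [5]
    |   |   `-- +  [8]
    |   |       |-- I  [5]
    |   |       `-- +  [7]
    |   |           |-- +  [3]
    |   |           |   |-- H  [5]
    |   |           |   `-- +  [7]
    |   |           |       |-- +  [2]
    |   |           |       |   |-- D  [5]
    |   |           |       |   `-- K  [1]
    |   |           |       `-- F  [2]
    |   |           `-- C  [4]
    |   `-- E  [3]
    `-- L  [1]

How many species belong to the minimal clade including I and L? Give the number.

The MRCA of I and L is the node subtending ((((G,J),(I,((H,((D,K),F)),C))),E),L).
That clade contains 10 terminal taxa: C, D, E, F, G, H, I, J, K, L.

10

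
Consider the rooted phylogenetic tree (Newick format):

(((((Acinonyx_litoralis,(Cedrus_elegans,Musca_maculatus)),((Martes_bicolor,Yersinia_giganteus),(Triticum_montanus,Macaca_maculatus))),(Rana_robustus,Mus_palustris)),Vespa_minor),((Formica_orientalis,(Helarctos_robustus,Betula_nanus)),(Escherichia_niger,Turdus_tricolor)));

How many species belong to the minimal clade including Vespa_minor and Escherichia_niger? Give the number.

15

The MRCA of Vespa_minor and Escherichia_niger is the root, so the clade is the entire tree.
That clade contains 15 terminal taxa: Acinonyx_litoralis, Betula_nanus, Cedrus_elegans, Escherichia_niger, Formica_orientalis, Helarctos_robustus, Macaca_maculatus, Martes_bicolor, Mus_palustris, Musca_maculatus, Rana_robustus, Triticum_montanus, Turdus_tricolor, Vespa_minor, Yersinia_giganteus.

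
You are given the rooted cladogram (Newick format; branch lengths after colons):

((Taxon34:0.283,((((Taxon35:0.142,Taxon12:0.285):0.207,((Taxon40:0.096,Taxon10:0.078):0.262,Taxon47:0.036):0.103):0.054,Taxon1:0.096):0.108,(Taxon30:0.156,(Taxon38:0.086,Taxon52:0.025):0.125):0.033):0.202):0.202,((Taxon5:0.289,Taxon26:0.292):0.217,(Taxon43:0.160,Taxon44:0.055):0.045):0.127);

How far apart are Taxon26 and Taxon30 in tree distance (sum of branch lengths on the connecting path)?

The path runs Taxon26 → … → MRCA → … → Taxon30; the MRCA is the root of the tree.
Branch lengths along that path: 0.292 + 0.217 + 0.127 + 0.202 + 0.202 + 0.033 + 0.156 = 1.229.

1.229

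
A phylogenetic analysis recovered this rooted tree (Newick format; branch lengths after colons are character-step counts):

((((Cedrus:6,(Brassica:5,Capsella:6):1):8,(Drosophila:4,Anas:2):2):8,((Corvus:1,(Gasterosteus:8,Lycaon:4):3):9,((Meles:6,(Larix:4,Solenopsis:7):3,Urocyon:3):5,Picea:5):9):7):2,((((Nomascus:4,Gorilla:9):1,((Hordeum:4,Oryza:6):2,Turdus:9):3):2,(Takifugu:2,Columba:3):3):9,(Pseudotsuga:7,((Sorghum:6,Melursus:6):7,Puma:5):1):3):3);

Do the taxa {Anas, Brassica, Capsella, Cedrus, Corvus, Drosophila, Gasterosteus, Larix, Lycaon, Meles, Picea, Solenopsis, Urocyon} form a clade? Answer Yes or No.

Yes

The most recent common ancestor of these taxa subtends (((Cedrus,(Brassica,Capsella)),(Drosophila,Anas)),((Corvus,(Gasterosteus,Lycaon)),((Meles,(Larix,Solenopsis),Urocyon),Picea))).
That clade has exactly 13 tips — every listed taxon and nothing else — so the group is monophyletic.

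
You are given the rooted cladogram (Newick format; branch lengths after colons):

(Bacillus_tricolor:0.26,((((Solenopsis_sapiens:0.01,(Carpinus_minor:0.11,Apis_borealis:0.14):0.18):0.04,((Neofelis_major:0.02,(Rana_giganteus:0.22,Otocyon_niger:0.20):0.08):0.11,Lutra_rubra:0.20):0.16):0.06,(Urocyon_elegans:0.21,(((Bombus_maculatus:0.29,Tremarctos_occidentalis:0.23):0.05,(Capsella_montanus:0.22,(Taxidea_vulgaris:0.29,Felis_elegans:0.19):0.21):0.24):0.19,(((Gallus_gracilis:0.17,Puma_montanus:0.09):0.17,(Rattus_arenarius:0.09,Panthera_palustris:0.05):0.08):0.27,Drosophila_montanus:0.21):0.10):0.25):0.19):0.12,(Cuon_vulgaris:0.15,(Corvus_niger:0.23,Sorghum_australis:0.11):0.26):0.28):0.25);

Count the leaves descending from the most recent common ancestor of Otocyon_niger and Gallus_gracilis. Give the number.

18

The MRCA of Otocyon_niger and Gallus_gracilis is the node subtending (((Solenopsis_sapiens,(Carpinus_minor,Apis_borealis)),((Neofelis_major,(Rana_giganteus,Otocyon_niger)),Lutra_rubra)),(Urocyon_elegans,(((Bombus_maculatus,Tremarctos_occidentalis),(Capsella_montanus,(Taxidea_vulgaris,Felis_elegans))),(((Gallus_gracilis,Puma_montanus),(Rattus_arenarius,Panthera_palustris)),Drosophila_montanus)))).
That clade contains 18 terminal taxa: Apis_borealis, Bombus_maculatus, Capsella_montanus, Carpinus_minor, Drosophila_montanus, Felis_elegans, Gallus_gracilis, Lutra_rubra, Neofelis_major, Otocyon_niger, Panthera_palustris, Puma_montanus, Rana_giganteus, Rattus_arenarius, Solenopsis_sapiens, Taxidea_vulgaris, Tremarctos_occidentalis, Urocyon_elegans.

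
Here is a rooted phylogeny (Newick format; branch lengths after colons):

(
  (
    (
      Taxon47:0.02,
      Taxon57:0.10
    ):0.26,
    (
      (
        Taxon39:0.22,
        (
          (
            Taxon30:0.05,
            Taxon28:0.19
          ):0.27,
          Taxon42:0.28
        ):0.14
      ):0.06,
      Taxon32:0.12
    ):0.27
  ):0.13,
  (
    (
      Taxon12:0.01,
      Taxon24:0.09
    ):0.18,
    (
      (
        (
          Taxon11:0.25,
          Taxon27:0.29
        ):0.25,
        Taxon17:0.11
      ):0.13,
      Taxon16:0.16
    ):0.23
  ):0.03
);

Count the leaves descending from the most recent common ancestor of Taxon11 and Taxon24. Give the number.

6

The MRCA of Taxon11 and Taxon24 is the node subtending ((Taxon12,Taxon24),(((Taxon11,Taxon27),Taxon17),Taxon16)).
That clade contains 6 terminal taxa: Taxon11, Taxon12, Taxon16, Taxon17, Taxon24, Taxon27.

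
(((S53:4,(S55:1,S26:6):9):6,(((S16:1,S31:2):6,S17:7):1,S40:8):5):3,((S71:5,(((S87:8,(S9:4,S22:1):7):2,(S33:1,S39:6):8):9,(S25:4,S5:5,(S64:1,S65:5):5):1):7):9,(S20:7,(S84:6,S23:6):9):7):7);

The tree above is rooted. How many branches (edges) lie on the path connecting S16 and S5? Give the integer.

The MRCA of S16 and S5 is the root of the tree.
From S16 up to that node: 5 branches. From S5 up to the same node: 5 branches. Total: 5 + 5 = 10.

10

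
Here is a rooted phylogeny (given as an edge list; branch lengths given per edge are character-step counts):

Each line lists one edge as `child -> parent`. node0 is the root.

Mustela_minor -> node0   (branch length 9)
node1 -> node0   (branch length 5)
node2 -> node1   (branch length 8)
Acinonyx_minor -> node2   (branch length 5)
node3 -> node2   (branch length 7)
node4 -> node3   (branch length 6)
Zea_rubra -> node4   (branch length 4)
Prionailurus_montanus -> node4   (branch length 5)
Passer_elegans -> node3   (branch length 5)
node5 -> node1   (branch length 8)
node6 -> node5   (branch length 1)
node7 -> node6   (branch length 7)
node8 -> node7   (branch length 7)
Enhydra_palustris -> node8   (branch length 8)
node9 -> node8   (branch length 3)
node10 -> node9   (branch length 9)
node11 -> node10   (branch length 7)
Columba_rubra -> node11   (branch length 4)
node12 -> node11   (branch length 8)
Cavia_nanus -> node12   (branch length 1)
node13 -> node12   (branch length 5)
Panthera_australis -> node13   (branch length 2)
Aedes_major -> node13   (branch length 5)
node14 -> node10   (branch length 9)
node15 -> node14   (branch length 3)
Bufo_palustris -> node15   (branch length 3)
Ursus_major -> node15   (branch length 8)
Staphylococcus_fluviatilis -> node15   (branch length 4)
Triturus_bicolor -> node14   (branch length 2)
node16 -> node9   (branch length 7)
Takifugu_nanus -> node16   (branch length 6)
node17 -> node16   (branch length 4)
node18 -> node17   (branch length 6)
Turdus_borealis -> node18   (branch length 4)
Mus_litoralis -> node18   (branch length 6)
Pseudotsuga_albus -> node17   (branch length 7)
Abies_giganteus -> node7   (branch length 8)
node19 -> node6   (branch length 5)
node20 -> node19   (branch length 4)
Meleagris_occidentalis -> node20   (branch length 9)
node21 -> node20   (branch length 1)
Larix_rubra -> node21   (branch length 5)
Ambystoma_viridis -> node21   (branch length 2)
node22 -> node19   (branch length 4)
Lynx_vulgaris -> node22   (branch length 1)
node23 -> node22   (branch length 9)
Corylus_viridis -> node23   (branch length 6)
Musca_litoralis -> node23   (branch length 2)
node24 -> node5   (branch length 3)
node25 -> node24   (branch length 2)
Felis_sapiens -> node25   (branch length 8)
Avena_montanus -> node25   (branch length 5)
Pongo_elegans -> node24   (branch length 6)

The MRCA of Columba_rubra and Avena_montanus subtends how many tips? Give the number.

The MRCA of Columba_rubra and Avena_montanus is the node subtending ((((Enhydra_palustris,(((Columba_rubra,(Cavia_nanus,(Panthera_australis,Aedes_major))),((Bufo_palustris,Ursus_major,Staphylococcus_fluviatilis),Triturus_bicolor)),(Takifugu_nanus,((Turdus_borealis,Mus_litoralis),Pseudotsuga_albus)))),Abies_giganteus),((Meleagris_occidentalis,(Larix_rubra,Ambystoma_viridis)),(Lynx_vulgaris,(Corylus_viridis,Musca_litoralis)))),((Felis_sapiens,Avena_montanus),Pongo_elegans)).
That clade contains 23 terminal taxa: Abies_giganteus, Aedes_major, Ambystoma_viridis, Avena_montanus, Bufo_palustris, Cavia_nanus, Columba_rubra, Corylus_viridis, Enhydra_palustris, Felis_sapiens, Larix_rubra, Lynx_vulgaris, Meleagris_occidentalis, Mus_litoralis, Musca_litoralis, Panthera_australis, Pongo_elegans, Pseudotsuga_albus, Staphylococcus_fluviatilis, Takifugu_nanus, Triturus_bicolor, Turdus_borealis, Ursus_major.

23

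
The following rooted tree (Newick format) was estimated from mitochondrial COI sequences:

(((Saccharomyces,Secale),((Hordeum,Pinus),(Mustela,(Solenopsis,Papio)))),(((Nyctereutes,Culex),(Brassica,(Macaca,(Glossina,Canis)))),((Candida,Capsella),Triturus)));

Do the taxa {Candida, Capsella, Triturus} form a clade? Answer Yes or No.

The most recent common ancestor of these taxa subtends ((Candida,Capsella),Triturus).
That clade has exactly 3 tips — every listed taxon and nothing else — so the group is monophyletic.

Yes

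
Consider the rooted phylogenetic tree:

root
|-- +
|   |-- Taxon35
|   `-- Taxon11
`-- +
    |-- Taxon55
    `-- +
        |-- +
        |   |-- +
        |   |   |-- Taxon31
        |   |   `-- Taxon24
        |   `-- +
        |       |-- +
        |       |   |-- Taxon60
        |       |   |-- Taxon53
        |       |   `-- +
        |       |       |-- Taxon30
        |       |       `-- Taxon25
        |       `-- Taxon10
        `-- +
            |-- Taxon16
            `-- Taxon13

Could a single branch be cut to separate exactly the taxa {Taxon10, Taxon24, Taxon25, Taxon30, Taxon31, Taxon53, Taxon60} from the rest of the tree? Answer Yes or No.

The most recent common ancestor of these taxa subtends ((Taxon31,Taxon24),((Taxon60,Taxon53,(Taxon30,Taxon25)),Taxon10)).
That clade has exactly 7 tips — every listed taxon and nothing else — so the group is monophyletic.

Yes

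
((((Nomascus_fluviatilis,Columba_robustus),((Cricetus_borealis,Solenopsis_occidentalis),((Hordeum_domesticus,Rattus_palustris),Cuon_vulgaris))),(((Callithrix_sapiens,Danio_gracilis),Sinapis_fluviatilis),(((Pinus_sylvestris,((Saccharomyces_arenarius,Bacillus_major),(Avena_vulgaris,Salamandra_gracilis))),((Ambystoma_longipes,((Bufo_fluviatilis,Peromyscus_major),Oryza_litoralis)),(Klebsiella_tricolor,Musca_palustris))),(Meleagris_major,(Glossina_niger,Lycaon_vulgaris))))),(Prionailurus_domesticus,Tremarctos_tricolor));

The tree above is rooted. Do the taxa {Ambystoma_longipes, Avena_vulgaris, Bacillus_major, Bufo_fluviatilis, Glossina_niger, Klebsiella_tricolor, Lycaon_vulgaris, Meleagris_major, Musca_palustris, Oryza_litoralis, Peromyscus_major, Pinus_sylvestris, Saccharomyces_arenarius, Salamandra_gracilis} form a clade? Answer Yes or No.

Yes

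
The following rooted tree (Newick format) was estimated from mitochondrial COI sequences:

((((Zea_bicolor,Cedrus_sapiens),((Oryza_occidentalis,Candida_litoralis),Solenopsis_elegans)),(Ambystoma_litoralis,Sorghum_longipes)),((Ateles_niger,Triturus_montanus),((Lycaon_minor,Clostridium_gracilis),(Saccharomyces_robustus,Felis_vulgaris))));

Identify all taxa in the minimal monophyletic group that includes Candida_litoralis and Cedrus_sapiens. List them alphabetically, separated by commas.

Tracing Candida_litoralis: it sits inside (Oryza_occidentalis,Candida_litoralis).
Tracing Cedrus_sapiens: it sits inside (Zea_bicolor,Cedrus_sapiens).
The smallest clade enclosing both is ((Zea_bicolor,Cedrus_sapiens),((Oryza_occidentalis,Candida_litoralis),Solenopsis_elegans)); the answer is its 5 terminal taxa in alphabetical order.

Candida_litoralis, Cedrus_sapiens, Oryza_occidentalis, Solenopsis_elegans, Zea_bicolor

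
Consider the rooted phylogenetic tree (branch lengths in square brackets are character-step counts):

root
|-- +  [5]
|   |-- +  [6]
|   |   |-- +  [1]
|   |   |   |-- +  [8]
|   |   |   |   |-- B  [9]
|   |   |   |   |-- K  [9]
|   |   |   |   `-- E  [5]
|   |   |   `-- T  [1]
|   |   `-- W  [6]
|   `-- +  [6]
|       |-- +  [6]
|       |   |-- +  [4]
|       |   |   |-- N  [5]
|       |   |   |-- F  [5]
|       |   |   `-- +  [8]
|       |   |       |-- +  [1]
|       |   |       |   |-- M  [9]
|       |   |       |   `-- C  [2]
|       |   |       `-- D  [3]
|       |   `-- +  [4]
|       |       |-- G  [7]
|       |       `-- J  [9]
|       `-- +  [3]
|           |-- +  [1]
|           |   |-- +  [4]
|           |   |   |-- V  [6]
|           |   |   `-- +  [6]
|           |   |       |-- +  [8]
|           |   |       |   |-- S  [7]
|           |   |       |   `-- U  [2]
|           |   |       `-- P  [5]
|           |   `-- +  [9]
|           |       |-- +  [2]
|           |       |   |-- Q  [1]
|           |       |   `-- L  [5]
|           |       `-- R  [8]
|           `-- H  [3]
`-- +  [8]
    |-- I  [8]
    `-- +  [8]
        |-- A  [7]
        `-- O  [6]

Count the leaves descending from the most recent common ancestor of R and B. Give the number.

20

The MRCA of R and B is the node subtending ((((B,K,E),T),W),(((N,F,((M,C),D)),(G,J)),(((V,((S,U),P)),((Q,L),R)),H))).
That clade contains 20 terminal taxa: B, C, D, E, F, G, H, J, K, L, M, N, P, Q, R, S, T, U, V, W.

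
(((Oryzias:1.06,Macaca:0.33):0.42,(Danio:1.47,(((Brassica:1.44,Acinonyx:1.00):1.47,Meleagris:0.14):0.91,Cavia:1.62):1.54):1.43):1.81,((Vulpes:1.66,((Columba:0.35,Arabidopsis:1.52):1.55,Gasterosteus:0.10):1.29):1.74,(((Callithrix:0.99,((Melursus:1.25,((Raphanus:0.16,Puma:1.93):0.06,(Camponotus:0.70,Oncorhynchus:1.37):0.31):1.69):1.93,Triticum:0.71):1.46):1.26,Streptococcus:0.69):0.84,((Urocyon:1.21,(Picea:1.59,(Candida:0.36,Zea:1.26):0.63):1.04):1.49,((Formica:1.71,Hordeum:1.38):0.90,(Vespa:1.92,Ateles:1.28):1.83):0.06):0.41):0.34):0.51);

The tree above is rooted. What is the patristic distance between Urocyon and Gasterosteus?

The path runs Urocyon → … → MRCA → … → Gasterosteus; the MRCA is the node subtending ((Vulpes,((Columba,Arabidopsis),Gasterosteus)),(((Callithrix,((Melursus,((Raphanus,Puma),(Camponotus,Oncorhynchus))),Triticum)),Streptococcus),((Urocyon,(Picea,(Candida,Zea))),((Formica,Hordeum),(Vespa,Ateles))))).
Branch lengths along that path: 1.21 + 1.49 + 0.41 + 0.34 + 1.74 + 1.29 + 0.10 = 6.58.

6.58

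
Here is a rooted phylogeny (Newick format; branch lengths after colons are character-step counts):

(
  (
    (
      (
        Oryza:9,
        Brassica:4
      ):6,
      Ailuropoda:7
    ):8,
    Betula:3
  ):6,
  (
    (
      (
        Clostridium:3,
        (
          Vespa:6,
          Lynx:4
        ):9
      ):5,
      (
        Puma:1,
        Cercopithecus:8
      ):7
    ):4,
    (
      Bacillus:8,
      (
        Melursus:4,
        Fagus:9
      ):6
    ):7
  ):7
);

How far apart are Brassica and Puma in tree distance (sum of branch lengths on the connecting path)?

The path runs Brassica → … → MRCA → … → Puma; the MRCA is the root of the tree.
Branch lengths along that path: 4 + 6 + 8 + 6 + 7 + 4 + 7 + 1 = 43.

43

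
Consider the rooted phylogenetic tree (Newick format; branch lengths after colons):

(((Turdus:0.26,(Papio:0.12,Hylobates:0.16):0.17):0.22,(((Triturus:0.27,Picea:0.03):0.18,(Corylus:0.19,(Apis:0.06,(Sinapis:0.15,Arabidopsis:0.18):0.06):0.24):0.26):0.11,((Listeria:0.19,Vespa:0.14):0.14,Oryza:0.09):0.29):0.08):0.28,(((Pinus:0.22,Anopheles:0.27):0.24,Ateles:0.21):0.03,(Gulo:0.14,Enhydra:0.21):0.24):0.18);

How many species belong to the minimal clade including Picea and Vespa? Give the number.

9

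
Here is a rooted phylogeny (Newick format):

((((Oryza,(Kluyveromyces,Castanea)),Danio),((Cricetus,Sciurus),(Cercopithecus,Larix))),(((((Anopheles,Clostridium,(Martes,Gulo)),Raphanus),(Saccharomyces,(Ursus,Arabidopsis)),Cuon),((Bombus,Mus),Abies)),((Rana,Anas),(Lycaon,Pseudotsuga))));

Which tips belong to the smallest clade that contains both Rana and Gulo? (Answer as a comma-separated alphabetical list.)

Tracing Rana: it sits inside (Rana,Anas).
Tracing Gulo: it sits inside (Martes,Gulo).
The smallest clade enclosing both is (((((Anopheles,Clostridium,(Martes,Gulo)),Raphanus),(Saccharomyces,(Ursus,Arabidopsis)),Cuon),((Bombus,Mus),Abies)),((Rana,Anas),(Lycaon,Pseudotsuga))); the answer is its 16 terminal taxa in alphabetical order.

Abies, Anas, Anopheles, Arabidopsis, Bombus, Clostridium, Cuon, Gulo, Lycaon, Martes, Mus, Pseudotsuga, Rana, Raphanus, Saccharomyces, Ursus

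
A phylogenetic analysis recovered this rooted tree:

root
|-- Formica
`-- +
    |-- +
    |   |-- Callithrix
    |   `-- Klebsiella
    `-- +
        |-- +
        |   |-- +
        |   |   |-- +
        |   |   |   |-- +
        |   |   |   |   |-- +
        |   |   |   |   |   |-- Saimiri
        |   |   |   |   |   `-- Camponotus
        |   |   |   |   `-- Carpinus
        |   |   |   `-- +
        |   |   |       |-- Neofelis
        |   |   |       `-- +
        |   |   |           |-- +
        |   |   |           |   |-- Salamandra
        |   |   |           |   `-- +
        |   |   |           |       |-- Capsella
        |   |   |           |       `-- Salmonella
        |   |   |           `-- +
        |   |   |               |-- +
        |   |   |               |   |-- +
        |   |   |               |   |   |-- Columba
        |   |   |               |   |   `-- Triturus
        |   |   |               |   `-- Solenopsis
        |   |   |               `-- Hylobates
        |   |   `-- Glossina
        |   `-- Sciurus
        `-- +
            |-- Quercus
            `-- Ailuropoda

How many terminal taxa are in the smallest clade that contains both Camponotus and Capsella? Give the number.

The MRCA of Camponotus and Capsella is the node subtending (((Saimiri,Camponotus),Carpinus),(Neofelis,((Salamandra,(Capsella,Salmonella)),(((Columba,Triturus),Solenopsis),Hylobates)))).
That clade contains 11 terminal taxa: Camponotus, Capsella, Carpinus, Columba, Hylobates, Neofelis, Saimiri, Salamandra, Salmonella, Solenopsis, Triturus.

11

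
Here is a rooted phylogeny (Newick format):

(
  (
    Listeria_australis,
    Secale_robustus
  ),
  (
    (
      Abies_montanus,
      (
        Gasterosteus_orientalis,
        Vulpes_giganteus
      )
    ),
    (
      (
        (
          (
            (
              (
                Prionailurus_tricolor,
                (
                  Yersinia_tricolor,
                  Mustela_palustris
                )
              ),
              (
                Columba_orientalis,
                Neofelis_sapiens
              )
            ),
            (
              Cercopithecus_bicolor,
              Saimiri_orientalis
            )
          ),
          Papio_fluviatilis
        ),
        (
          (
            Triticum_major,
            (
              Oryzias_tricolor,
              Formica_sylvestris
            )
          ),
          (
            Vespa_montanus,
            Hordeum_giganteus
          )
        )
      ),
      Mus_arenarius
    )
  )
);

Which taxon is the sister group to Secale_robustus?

Secale_robustus attaches to the tree at the node subtending (Listeria_australis,Secale_robustus).
The other lineage descending from that same node — the sister group — is the single tip Listeria_australis.

Listeria_australis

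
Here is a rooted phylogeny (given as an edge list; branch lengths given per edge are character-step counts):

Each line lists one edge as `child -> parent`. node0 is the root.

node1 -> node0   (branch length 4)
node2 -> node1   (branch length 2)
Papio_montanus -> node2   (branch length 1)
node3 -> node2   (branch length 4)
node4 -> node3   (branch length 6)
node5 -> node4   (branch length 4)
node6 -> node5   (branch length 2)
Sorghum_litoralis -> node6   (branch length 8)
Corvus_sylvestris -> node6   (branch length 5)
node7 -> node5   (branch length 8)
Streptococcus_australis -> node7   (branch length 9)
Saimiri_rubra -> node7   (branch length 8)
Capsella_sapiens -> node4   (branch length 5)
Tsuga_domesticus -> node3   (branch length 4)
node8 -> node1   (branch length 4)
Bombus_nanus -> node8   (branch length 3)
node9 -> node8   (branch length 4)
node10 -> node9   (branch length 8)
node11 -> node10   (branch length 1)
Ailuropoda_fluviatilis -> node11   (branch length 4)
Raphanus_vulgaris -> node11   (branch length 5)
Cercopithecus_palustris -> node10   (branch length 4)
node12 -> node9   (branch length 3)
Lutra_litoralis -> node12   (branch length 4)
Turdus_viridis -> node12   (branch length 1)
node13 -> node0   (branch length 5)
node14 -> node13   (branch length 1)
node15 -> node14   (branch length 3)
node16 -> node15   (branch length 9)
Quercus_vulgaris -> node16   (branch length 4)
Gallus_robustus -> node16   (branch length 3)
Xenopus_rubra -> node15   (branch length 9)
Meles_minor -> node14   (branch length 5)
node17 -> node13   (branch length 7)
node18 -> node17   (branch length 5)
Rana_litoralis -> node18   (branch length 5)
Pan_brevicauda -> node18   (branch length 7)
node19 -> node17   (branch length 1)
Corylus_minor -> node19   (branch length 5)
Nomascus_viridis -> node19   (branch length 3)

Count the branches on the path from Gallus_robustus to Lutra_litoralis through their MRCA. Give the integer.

The MRCA of Gallus_robustus and Lutra_litoralis is the root of the tree.
From Gallus_robustus up to that node: 5 branches. From Lutra_litoralis up to the same node: 5 branches. Total: 5 + 5 = 10.

10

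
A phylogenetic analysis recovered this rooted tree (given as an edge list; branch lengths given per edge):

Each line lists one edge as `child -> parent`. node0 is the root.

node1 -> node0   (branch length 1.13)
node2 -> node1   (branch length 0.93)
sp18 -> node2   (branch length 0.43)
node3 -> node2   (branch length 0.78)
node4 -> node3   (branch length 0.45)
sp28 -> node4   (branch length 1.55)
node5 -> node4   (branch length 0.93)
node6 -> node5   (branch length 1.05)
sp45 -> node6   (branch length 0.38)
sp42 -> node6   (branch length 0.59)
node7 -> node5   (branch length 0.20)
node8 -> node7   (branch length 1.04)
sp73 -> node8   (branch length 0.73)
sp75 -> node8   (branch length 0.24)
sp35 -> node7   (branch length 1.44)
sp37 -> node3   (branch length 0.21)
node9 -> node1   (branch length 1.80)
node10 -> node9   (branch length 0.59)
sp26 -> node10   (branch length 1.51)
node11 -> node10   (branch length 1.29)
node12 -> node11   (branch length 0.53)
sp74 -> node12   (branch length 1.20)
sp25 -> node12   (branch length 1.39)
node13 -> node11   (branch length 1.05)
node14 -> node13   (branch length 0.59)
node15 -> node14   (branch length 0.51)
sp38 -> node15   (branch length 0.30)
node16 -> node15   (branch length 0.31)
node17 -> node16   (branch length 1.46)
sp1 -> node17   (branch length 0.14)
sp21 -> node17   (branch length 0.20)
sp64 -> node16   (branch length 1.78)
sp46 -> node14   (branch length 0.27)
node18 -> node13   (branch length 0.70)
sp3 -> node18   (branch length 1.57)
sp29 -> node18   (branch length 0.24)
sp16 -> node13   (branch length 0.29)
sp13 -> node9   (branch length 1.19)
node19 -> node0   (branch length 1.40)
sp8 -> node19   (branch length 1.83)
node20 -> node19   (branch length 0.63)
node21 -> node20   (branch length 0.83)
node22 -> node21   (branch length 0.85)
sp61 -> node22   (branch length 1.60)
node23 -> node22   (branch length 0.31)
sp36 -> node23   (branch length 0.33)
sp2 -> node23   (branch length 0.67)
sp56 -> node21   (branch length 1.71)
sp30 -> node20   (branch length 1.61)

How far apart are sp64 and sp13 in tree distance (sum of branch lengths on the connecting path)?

The path runs sp64 → … → MRCA → … → sp13; the MRCA is the node subtending ((sp26,((sp74,sp25),(((sp38,((sp1,sp21),sp64)),sp46),(sp3,sp29),sp16))),sp13).
Branch lengths along that path: 1.78 + 0.31 + 0.51 + 0.59 + 1.05 + 1.29 + 0.59 + 1.19 = 7.31.

7.31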